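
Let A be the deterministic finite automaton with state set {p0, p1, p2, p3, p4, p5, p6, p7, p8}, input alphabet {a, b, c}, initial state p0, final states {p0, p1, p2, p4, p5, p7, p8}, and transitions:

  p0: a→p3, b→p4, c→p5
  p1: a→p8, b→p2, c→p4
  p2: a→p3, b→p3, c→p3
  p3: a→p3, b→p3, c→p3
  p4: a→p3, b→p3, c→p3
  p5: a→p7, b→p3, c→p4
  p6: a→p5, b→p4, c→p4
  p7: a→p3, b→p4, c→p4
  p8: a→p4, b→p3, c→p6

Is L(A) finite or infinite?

The useful states (reachable from p0 and able to reach an accepting state) are {p0, p4, p5, p7}.
Restricted to these states the transition graph has no cycle, so every accepting path has bounded length and L is finite.

finite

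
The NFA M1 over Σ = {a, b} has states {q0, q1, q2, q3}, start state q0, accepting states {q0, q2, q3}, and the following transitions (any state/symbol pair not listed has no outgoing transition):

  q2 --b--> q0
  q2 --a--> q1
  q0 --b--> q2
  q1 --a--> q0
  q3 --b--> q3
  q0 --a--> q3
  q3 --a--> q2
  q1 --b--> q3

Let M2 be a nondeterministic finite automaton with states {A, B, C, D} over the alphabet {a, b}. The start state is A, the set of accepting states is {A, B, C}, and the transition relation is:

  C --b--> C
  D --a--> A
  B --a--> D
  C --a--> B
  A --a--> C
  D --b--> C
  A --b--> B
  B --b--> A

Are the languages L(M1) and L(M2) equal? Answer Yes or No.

Yes

Exploring the product automaton M1 × M2 from the start pair (q0, A), following both machines on each input symbol, reaches 4 state pairs: (q0, A), (q3, C), (q2, B), (q1, D).
M1 accepts in {q0, q2, q3} and M2 accepts in {A, B, C}. In every reachable pair the two components are either both accepting — (q0, A), (q3, C), (q2, B) — or both non-accepting, so no string is accepted by exactly one of the machines: L(M1) \ L(M2) and L(M2) \ L(M1) are both empty.
Hence every string is accepted by M1 iff it is accepted by M2, and the two languages coincide.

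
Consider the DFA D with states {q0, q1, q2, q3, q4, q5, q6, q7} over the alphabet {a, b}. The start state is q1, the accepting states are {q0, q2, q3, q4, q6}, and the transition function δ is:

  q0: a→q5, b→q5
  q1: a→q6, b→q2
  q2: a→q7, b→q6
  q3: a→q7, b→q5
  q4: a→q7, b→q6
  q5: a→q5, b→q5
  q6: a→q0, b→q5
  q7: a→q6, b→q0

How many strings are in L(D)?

The useful subgraph on states {q0, q1, q2, q6, q7} is acyclic, so L(D) is finite; the longest accepting path visits 5 useful states, giving maximum string length 4.
Counting accepting paths from q1 by length: 2 of length 1, 2 of length 2, 3 of length 3, 1 of length 4. Total 8.

8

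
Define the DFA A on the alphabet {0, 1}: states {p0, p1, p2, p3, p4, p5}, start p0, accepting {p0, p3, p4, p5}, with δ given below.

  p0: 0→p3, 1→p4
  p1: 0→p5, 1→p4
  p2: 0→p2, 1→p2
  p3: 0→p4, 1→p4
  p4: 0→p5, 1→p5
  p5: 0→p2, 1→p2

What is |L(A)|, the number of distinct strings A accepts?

11

The useful subgraph on states {p0, p3, p4, p5} is acyclic, so L(A) is finite; the longest accepting path visits 4 useful states, giving maximum string length 3.
Counting accepting paths from p0 by length: 1 of length 0, 2 of length 1, 4 of length 2, 4 of length 3. Total 11.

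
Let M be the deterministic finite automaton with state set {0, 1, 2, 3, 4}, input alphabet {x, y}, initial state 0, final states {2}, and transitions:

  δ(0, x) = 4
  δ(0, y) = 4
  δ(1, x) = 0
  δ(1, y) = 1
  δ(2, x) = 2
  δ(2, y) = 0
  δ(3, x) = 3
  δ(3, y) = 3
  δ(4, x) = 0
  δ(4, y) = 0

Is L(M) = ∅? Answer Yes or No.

Yes

The states reachable from the start state are {0, 4}.
None of the accepting states {2} is reachable, so no string is accepted and L(M) = ∅.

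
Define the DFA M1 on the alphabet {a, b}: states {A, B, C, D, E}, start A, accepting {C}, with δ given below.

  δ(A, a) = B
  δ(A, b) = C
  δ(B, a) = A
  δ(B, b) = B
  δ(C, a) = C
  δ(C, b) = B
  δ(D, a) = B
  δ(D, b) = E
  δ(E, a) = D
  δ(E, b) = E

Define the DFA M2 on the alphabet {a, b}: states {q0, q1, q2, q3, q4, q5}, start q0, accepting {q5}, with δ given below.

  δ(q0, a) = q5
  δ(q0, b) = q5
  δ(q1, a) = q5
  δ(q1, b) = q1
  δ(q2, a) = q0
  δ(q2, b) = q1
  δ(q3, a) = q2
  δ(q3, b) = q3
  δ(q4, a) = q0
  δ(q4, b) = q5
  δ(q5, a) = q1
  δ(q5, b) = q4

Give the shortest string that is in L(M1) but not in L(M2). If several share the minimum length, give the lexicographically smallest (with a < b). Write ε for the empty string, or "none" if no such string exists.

The string ba is accepted by M1 but not by M2.
No shorter string lies in the difference, and ba is the lexicographically first length-2 string in L(M1) \ L(M2).

ba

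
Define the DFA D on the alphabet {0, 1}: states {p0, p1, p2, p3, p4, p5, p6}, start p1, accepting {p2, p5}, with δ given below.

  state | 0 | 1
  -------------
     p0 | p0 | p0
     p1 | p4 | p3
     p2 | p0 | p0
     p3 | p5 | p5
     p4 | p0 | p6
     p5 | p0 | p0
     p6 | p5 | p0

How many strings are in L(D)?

The useful subgraph on states {p1, p3, p4, p5, p6} is acyclic, so L(D) is finite; the longest accepting path visits 4 useful states, giving maximum string length 3.
Counting accepting paths from p1 by length: 2 of length 2, 1 of length 3. Total 3.

3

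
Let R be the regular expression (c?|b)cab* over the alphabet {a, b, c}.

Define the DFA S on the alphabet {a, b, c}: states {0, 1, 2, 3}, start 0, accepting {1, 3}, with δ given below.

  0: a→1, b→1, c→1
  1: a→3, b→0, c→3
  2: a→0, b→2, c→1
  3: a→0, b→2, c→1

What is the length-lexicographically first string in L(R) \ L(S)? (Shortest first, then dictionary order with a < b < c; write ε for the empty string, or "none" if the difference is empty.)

bca

The string bca is accepted by R but not by S.
No shorter string lies in the difference, and bca is the lexicographically first length-3 string in L(R) \ L(S).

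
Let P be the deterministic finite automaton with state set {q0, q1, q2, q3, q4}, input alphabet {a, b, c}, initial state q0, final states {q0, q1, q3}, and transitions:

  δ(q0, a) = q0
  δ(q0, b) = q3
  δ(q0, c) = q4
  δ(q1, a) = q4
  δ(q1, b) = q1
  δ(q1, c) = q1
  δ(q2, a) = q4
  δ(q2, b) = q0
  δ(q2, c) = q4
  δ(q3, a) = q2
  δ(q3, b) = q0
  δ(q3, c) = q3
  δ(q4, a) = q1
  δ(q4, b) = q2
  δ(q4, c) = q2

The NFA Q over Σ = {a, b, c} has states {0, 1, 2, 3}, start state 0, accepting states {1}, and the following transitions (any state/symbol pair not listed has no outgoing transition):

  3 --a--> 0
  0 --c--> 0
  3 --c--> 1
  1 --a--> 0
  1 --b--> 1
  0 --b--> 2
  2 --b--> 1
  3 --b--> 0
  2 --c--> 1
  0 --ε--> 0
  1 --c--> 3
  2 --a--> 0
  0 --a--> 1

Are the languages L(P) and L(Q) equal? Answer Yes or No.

The empty string ε is accepted by P but rejected by Q.
So L(P) ≠ L(Q).

No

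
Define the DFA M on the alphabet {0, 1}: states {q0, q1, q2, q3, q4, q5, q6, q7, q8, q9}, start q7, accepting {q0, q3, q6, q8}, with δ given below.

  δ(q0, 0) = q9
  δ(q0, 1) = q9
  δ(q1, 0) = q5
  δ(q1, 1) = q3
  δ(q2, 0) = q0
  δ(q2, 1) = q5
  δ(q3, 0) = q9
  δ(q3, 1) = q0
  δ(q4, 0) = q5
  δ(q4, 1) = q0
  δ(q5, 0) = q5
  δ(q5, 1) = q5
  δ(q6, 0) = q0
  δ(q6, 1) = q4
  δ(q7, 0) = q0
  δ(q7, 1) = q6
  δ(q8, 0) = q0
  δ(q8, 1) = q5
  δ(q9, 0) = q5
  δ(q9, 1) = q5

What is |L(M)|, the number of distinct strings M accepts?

The useful subgraph on states {q0, q4, q6, q7} is acyclic, so L(M) is finite; the longest accepting path visits 4 useful states, giving maximum string length 3.
Counting accepting paths from q7 by length: 2 of length 1, 1 of length 2, 1 of length 3. Total 4.

4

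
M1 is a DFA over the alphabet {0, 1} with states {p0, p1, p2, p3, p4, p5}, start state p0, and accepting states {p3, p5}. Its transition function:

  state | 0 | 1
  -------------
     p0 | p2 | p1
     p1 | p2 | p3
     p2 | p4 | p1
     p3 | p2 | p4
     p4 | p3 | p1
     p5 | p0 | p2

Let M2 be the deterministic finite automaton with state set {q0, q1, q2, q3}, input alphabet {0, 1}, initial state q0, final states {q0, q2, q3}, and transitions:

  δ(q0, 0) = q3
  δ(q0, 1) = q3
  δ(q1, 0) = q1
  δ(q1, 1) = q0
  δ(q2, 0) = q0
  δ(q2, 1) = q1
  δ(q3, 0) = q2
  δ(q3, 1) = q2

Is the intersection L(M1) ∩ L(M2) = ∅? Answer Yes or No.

No

The string 11 is accepted by both M1 and M2.
Hence L(M1) ∩ L(M2) ≠ ∅.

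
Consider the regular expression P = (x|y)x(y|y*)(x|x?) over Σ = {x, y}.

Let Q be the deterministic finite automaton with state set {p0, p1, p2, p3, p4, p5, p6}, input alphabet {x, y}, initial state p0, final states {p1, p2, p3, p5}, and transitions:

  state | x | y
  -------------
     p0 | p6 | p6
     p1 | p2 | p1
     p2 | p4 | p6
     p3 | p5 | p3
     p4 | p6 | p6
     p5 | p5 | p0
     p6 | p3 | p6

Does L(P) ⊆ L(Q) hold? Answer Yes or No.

Converting the expression P to a DFA (subset construction, then merging equivalent states) gives the minimal DFA with states {r0, r1, r2, r3, r4}, start state r0, accepting states {r2, r4} and transitions r0: x→r1, y→r1; r1: x→r2, y→r3; r2: x→r4, y→r2; r3: x→r3, y→r3; r4: x→r3, y→r3.
Exploring the product automaton P × Q from the start pair (r0, p0), following both machines on each input symbol, reaches 8 state pairs: (r0, p0), (r1, p6), (r2, p3), (r3, p6), (r4, p5), (r3, p3), (r3, p5), (r3, p0).
P accepts in {r2, r4} and Q accepts in {p1, p2, p3, p5}. The reachable pairs whose P-component is accepting are (r2, p3), (r4, p5); in each of them the Q-component is accepting too, so the product for L(P) \ L(Q) (P-component accepting, Q-component rejecting) has no reachable accepting pair and the difference is empty.
Hence every string in L(P) is also in L(Q).

Yes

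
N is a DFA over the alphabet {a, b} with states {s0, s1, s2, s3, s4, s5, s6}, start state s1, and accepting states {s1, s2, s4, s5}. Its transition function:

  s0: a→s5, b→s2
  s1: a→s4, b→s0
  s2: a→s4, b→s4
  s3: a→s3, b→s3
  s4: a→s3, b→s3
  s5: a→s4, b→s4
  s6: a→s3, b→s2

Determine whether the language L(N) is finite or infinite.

The useful states (reachable from s1 and able to reach an accepting state) are {s0, s1, s2, s4, s5}.
Restricted to these states the transition graph has no cycle, so every accepting path has bounded length and L is finite.

finite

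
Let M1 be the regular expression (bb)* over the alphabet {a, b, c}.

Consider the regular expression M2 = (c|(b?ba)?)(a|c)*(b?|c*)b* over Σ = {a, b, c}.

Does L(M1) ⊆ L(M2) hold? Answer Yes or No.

Converting the expression M1 to a DFA (subset construction, then merging equivalent states) gives the minimal DFA with states {r0, r1, r2}, start state r0, accepting states {r0} and transitions r0: a→r1, b→r2, c→r1; r1: a→r1, b→r1, c→r1; r2: a→r1, b→r0, c→r1.
Converting the expression M2 to a DFA (subset construction, then merging equivalent states) gives the minimal DFA with states {t0, t1, t2, t3, t4, t5}, start state t0, accepting states {t0, t1, t2, t3, t4} and transitions t0: a→t1, b→t2, c→t1; t1: a→t1, b→t3, c→t1; t2: a→t1, b→t4, c→t5; t3: a→t5, b→t3, c→t5; t4: a→t1, b→t3, c→t5; t5: a→t5, b→t5, c→t5.
Exploring the product automaton M1 × M2 from the start pair (r0, t0), following both machines on each input symbol, reaches 8 state pairs: (r0, t0), (r1, t1), (r2, t2), (r1, t3), (r0, t4), (r1, t5), (r2, t3), (r0, t3).
M1 accepts in {r0} and M2 accepts in {t0, t1, t2, t3, t4}. The reachable pairs whose M1-component is accepting are (r0, t0), (r0, t4), (r0, t3); in each of them the M2-component is accepting too, so the product for L(M1) \ L(M2) (M1-component accepting, M2-component rejecting) has no reachable accepting pair and the difference is empty.
Hence every string in L(M1) is also in L(M2).

Yes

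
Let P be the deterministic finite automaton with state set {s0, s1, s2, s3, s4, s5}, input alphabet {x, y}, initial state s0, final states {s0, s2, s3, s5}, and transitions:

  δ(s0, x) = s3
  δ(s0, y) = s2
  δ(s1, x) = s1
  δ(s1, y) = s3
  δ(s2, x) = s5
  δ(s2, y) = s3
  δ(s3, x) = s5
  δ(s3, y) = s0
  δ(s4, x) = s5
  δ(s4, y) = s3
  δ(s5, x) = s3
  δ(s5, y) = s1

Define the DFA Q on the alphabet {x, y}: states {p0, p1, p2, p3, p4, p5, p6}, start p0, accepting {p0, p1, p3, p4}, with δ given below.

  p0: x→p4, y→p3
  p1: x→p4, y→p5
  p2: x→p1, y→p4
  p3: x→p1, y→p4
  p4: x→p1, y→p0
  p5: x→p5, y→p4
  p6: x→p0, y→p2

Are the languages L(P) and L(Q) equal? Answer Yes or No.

Yes

Exploring the product automaton P × Q from the start pair (s0, p0), following both machines on each input symbol, reaches 5 state pairs: (s0, p0), (s3, p4), (s2, p3), (s5, p1), (s1, p5).
P accepts in {s0, s2, s3, s5} and Q accepts in {p0, p1, p3, p4}. In every reachable pair the two components are either both accepting — (s0, p0), (s3, p4), (s2, p3), (s5, p1) — or both non-accepting, so no string is accepted by exactly one of the machines: L(P) \ L(Q) and L(Q) \ L(P) are both empty.
Hence every string is accepted by P iff it is accepted by Q, and the two languages coincide.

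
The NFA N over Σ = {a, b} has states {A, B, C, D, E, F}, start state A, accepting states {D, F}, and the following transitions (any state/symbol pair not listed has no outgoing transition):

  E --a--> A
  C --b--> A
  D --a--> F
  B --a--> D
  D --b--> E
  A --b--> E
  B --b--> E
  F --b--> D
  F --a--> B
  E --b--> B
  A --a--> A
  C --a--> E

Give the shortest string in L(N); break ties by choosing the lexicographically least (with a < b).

A breadth-first search from A reaches an accepting state first via the path A → E → B → D on input bba.
No string of length < 3 is accepted (BFS exhausts all shorter strings without reaching an accepting state), and bba is the lexicographically least accepting string of length 3.

bba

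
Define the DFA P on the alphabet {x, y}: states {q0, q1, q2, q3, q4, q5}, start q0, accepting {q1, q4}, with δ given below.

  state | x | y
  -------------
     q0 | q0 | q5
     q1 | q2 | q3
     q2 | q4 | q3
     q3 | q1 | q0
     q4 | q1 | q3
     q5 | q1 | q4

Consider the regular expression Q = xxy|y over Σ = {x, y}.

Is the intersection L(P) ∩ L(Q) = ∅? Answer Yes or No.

Yes

Converting the expression Q to a DFA (subset construction, then merging equivalent states) gives the minimal DFA with states {r0, r1, r2, r3, r4}, start state r0, accepting states {r2} and transitions r0: x→r1, y→r2; r1: x→r3, y→r4; r2: x→r4, y→r4; r3: x→r4, y→r2; r4: x→r4, y→r4.
Exploring the product automaton P × Q from the start pair (q0, r0), following both machines on each input symbol, reaches 10 state pairs: (q0, r0), (q0, r1), (q5, r2), (q0, r3), (q5, r4), (q1, r4), (q4, r4), (q0, r4), (q2, r4), (q3, r4).
P accepts in {q1, q4} and Q accepts in {r2}; no reachable pair has both components accepting, so no string drives both machines to acceptance simultaneously and L(P) ∩ L(Q) = ∅.
So no string is accepted by both, and the intersection is empty.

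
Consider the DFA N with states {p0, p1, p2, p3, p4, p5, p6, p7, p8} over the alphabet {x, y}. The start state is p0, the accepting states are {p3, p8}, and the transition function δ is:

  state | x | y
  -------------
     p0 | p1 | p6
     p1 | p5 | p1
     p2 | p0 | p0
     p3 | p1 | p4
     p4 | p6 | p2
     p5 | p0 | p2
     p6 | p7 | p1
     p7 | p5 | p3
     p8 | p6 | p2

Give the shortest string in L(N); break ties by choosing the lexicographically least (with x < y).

yxy

A breadth-first search from p0 reaches an accepting state first via the path p0 → p6 → p7 → p3 on input yxy.
No string of length < 3 is accepted (BFS exhausts all shorter strings without reaching an accepting state), and yxy is the lexicographically least accepting string of length 3.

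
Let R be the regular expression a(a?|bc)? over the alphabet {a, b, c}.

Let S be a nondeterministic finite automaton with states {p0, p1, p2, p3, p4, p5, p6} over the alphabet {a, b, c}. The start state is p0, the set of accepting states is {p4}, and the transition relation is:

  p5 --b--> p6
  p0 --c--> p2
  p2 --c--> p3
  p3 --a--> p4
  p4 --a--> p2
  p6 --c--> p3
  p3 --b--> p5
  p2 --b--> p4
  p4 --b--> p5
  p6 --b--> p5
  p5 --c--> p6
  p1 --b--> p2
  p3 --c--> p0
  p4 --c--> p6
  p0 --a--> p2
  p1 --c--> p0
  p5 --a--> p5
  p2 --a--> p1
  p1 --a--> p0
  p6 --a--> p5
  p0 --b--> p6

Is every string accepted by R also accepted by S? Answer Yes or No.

The string a is in L(R) but not in L(S).
So L(R) ⊄ L(S).

No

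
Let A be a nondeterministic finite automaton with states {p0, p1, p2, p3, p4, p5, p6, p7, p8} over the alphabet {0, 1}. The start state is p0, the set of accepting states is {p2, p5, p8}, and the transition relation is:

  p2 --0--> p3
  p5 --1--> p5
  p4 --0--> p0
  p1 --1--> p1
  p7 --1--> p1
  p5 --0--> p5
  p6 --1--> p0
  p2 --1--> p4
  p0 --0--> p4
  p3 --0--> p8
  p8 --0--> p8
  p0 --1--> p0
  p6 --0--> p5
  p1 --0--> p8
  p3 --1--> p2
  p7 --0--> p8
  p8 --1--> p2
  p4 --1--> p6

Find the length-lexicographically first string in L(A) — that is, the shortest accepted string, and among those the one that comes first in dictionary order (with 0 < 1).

010

A breadth-first search from p0 reaches an accepting state first via the path p0 → p4 → p6 → p5 on input 010.
No string of length < 3 is accepted (BFS exhausts all shorter strings without reaching an accepting state), and 010 is the lexicographically least accepting string of length 3.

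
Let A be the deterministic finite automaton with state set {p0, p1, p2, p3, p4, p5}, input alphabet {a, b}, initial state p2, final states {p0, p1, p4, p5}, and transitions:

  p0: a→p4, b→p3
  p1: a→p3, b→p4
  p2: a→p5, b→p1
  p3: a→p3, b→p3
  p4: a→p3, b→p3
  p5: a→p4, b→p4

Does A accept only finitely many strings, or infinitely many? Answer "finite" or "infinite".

finite

The useful states (reachable from p2 and able to reach an accepting state) are {p1, p2, p4, p5}.
Restricted to these states the transition graph has no cycle, so every accepting path has bounded length and L is finite.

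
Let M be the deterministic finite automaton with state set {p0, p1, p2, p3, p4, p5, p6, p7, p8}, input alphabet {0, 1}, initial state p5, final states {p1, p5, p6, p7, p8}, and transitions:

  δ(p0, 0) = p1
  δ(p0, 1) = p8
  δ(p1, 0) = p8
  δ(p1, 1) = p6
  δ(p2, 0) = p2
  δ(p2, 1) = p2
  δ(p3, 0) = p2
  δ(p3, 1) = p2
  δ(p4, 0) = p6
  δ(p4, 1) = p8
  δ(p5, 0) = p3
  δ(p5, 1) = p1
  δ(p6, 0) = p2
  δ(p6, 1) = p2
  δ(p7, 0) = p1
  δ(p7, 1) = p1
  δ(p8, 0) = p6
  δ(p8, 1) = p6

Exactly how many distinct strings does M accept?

The useful subgraph on states {p1, p5, p6, p8} is acyclic, so L(M) is finite; the longest accepting path visits 4 useful states, giving maximum string length 3.
Counting accepting paths from p5 by length: 1 of length 0, 1 of length 1, 2 of length 2, 2 of length 3. Total 6.

6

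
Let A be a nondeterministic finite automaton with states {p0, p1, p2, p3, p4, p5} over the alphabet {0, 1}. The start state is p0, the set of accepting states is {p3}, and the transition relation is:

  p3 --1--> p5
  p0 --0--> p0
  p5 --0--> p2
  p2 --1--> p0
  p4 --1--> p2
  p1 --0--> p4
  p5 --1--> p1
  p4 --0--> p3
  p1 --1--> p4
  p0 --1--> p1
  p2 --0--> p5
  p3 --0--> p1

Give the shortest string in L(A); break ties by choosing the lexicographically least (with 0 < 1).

100

A breadth-first search from p0 reaches an accepting state first via the path p0 → p1 → p4 → p3 on input 100.
No string of length < 3 is accepted (BFS exhausts all shorter strings without reaching an accepting state), and 100 is the lexicographically least accepting string of length 3.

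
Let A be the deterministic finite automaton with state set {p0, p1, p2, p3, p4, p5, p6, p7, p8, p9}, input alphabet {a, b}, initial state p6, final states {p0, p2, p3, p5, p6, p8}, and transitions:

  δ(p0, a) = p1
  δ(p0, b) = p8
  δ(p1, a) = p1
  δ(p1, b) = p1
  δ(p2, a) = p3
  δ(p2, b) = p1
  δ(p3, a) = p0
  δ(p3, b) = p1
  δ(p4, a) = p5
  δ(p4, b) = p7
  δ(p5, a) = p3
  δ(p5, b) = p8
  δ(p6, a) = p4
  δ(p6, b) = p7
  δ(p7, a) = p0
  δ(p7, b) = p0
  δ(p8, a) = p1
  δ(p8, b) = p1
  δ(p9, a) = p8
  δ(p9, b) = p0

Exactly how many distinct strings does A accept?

14

The useful subgraph on states {p0, p3, p4, p5, p6, p7, p8} is acyclic, so L(A) is finite; the longest accepting path visits 6 useful states, giving maximum string length 5.
Counting accepting paths from p6 by length: 1 of length 0, 3 of length 2, 6 of length 3, 3 of length 4, 1 of length 5. Total 14.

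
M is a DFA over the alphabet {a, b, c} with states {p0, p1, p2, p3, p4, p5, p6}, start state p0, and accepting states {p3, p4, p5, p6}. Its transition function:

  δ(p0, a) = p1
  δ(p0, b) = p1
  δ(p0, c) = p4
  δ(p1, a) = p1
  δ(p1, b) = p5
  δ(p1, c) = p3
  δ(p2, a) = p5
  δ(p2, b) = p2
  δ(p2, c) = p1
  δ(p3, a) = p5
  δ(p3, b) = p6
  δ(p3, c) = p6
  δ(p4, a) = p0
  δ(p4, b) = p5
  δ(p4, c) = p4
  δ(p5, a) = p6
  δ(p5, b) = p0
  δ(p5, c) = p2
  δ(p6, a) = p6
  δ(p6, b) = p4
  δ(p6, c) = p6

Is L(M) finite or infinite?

infinite

State p1 is reachable from the start and can reach an accepting state, and it lies on the cycle p1 → p1.
Traversing that cycle any number of times yields accepted strings of unbounded length, so the language is infinite.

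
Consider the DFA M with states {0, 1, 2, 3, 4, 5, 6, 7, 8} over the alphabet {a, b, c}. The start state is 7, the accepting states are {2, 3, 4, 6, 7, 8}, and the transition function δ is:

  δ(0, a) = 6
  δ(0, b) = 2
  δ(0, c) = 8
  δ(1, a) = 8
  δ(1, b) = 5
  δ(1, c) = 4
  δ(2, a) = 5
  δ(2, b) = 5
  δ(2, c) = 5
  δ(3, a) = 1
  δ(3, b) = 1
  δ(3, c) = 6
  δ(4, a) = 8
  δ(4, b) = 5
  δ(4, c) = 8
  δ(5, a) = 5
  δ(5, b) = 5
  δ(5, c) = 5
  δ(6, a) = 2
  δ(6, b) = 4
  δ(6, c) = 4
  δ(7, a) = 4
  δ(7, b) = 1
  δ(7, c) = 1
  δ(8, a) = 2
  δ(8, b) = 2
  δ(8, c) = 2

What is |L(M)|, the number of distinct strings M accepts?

36

The useful subgraph on states {1, 2, 4, 7, 8} is acyclic, so L(M) is finite; the longest accepting path visits 5 useful states, giving maximum string length 4.
Counting accepting paths from 7 by length: 1 of length 0, 1 of length 1, 6 of length 2, 16 of length 3, 12 of length 4. Total 36.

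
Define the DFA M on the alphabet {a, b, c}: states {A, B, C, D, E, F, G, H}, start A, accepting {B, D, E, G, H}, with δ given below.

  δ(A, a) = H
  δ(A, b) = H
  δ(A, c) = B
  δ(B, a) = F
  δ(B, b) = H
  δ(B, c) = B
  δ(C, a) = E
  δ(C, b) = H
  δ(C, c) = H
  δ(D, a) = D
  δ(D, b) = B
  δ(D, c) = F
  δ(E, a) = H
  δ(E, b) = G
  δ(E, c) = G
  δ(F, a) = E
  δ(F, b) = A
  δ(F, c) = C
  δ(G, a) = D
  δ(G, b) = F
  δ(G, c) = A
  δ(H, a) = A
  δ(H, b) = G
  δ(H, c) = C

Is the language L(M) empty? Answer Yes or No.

No

The string a is accepted: the run A → H ends in the accepting state H.
Since at least one string is accepted, L(M) is not empty.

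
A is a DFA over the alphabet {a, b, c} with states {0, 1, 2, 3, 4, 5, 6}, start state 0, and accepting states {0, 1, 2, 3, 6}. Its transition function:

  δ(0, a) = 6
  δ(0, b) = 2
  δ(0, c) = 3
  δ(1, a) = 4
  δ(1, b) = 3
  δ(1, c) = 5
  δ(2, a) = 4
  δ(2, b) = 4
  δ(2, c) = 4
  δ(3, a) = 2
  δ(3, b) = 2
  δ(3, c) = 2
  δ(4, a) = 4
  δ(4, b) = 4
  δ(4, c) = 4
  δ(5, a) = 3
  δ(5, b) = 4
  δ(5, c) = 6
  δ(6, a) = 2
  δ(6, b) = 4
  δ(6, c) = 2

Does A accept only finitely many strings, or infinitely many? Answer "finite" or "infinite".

The useful states (reachable from 0 and able to reach an accepting state) are {0, 2, 3, 6}.
Restricted to these states the transition graph has no cycle, so every accepting path has bounded length and L is finite.

finite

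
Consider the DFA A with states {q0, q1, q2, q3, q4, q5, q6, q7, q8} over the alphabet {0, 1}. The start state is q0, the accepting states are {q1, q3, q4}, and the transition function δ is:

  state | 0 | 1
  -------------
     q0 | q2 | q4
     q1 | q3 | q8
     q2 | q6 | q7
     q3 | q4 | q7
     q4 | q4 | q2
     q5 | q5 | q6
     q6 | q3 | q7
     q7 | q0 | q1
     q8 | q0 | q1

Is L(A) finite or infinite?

infinite

State q2 is reachable from the start and can reach an accepting state, and it lies on the cycle q2 → q6 → q3 → q4 → q2.
Traversing that cycle any number of times yields accepted strings of unbounded length, so the language is infinite.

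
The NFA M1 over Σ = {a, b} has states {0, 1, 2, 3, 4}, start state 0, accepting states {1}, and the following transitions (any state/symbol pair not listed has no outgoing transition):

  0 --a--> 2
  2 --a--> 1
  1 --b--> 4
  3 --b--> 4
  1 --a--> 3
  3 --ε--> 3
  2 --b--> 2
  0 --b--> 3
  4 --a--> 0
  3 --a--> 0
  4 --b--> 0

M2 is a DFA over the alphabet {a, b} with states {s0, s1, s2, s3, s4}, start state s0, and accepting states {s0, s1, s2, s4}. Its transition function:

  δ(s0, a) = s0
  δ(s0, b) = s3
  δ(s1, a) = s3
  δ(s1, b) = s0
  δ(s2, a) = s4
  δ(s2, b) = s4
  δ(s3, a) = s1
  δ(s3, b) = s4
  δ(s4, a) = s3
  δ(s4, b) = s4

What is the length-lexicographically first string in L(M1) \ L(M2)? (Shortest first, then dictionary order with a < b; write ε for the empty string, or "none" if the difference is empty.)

The string abba is accepted by M1 but not by M2.
No shorter string lies in the difference, and abba is the lexicographically first length-4 string in L(M1) \ L(M2).

abba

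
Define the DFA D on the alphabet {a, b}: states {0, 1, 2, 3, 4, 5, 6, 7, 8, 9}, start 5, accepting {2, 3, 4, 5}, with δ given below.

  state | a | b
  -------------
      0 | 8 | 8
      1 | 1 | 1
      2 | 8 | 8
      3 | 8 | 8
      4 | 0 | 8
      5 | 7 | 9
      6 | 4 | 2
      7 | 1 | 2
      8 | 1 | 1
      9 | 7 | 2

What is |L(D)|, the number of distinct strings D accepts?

The useful subgraph on states {2, 5, 7, 9} is acyclic, so L(D) is finite; the longest accepting path visits 4 useful states, giving maximum string length 3.
Counting accepting paths from 5 by length: 1 of length 0, 2 of length 2, 1 of length 3. Total 4.

4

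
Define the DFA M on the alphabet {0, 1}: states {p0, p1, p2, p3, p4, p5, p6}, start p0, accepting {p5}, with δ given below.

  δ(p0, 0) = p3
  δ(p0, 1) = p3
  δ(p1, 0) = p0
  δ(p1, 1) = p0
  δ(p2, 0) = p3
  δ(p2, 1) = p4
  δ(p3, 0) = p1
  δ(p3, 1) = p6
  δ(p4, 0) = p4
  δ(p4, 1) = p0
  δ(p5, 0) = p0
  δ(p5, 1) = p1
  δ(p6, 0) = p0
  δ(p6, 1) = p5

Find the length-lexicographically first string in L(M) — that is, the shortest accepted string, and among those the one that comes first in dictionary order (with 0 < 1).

A breadth-first search from p0 reaches an accepting state first via the path p0 → p3 → p6 → p5 on input 011.
No string of length < 3 is accepted (BFS exhausts all shorter strings without reaching an accepting state), and 011 is the lexicographically least accepting string of length 3.

011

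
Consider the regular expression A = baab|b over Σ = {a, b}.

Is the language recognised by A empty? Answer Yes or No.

No

The string b matches the expression, so it belongs to L(A).
Since L(A) contains at least one string, it is not empty.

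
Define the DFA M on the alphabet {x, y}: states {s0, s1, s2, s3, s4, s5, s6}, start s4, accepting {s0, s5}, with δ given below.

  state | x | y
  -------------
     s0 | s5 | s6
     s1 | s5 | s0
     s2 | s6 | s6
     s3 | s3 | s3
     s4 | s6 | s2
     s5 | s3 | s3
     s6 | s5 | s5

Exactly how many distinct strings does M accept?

6

The useful subgraph on states {s2, s4, s5, s6} is acyclic, so L(M) is finite; the longest accepting path visits 4 useful states, giving maximum string length 3.
Counting accepting paths from s4 by length: 2 of length 2, 4 of length 3. Total 6.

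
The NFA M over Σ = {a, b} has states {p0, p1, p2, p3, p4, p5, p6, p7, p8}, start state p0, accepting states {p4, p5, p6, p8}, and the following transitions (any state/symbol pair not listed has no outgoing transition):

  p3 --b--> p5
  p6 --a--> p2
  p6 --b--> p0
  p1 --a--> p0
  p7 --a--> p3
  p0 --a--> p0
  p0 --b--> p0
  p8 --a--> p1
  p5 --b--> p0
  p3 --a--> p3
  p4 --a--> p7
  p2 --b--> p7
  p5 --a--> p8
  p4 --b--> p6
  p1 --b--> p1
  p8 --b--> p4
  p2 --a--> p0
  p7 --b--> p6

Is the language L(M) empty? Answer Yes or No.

Yes

The states reachable from the start state are {p0}.
None of the accepting states {p4, p5, p6, p8} is reachable, so no string is accepted and L(M) = ∅.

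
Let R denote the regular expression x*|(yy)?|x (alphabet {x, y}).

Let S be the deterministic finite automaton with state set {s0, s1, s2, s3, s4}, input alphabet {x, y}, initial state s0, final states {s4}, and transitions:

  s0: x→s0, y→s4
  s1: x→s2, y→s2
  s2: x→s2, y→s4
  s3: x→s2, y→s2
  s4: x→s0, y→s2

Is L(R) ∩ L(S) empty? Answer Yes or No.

Converting the expression R to a DFA (subset construction, then merging equivalent states) gives the minimal DFA with states {r0, r1, r2, r3, r4}, start state r0, accepting states {r0, r1, r4} and transitions r0: x→r1, y→r2; r1: x→r1, y→r3; r2: x→r3, y→r4; r3: x→r3, y→r3; r4: x→r3, y→r3.
Exploring the product automaton R × S from the start pair (r0, s0), following both machines on each input symbol, reaches 7 state pairs: (r0, s0), (r1, s0), (r2, s4), (r3, s4), (r3, s0), (r4, s2), (r3, s2).
R accepts in {r0, r1, r4} and S accepts in {s4}; no reachable pair has both components accepting, so no string drives both machines to acceptance simultaneously and L(R) ∩ L(S) = ∅.
So no string is accepted by both, and the intersection is empty.

Yes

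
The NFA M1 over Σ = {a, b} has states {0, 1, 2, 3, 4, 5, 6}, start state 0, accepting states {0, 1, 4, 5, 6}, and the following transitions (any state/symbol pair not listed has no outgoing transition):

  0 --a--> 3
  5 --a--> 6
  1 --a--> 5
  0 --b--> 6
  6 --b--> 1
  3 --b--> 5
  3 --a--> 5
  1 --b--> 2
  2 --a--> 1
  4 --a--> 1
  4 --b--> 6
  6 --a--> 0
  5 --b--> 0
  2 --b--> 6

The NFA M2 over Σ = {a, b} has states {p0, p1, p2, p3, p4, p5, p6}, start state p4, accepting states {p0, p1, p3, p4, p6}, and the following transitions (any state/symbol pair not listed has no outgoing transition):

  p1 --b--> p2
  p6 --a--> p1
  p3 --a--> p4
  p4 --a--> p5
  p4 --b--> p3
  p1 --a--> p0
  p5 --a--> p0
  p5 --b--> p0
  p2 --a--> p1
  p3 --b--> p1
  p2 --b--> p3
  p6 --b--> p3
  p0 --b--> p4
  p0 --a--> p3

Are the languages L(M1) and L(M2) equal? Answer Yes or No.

Yes

Exploring the product automaton M1 × M2 from the start pair (0, p4), following both machines on each input symbol, reaches 6 state pairs: (0, p4), (3, p5), (6, p3), (5, p0), (1, p1), (2, p2).
M1 accepts in {0, 1, 4, 5, 6} and M2 accepts in {p0, p1, p3, p4, p6}. In every reachable pair the two components are either both accepting — (0, p4), (6, p3), (5, p0), (1, p1) — or both non-accepting, so no string is accepted by exactly one of the machines: L(M1) \ L(M2) and L(M2) \ L(M1) are both empty.
Hence every string is accepted by M1 iff it is accepted by M2, and the two languages coincide.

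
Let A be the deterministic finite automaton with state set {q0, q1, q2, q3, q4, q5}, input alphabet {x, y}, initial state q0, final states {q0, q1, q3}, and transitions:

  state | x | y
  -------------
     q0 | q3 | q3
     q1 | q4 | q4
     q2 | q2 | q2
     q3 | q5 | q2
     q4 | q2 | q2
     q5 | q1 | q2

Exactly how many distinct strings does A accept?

5

The useful subgraph on states {q0, q1, q3, q5} is acyclic, so L(A) is finite; the longest accepting path visits 4 useful states, giving maximum string length 3.
Counting accepting paths from q0 by length: 1 of length 0, 2 of length 1, 2 of length 3. Total 5.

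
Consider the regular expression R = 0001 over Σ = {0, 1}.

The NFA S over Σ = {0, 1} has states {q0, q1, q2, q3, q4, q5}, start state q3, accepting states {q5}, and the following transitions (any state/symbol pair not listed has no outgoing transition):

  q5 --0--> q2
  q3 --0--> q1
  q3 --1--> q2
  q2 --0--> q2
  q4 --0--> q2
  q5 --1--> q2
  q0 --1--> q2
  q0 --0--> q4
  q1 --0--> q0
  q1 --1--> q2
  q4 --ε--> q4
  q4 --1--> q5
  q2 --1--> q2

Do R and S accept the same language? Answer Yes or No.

Yes

Converting the expression R to a DFA (subset construction, then merging equivalent states) gives the minimal DFA with states {r0, r1, r2, r3, r4, r5}, start state r0, accepting states {r5} and transitions r0: 0→r1, 1→r2; r1: 0→r3, 1→r2; r2: 0→r2, 1→r2; r3: 0→r4, 1→r2; r4: 0→r2, 1→r5; r5: 0→r2, 1→r2.
Exploring the product automaton R × S from the start pair (r0, q3), following both machines on each input symbol, reaches 6 state pairs: (r0, q3), (r1, q1), (r2, q2), (r3, q0), (r4, q4), (r5, q5).
R accepts in {r5} and S accepts in {q5}. In every reachable pair the two components are either both accepting — (r5, q5) — or both non-accepting, so no string is accepted by exactly one of the machines: L(R) \ L(S) and L(S) \ L(R) are both empty.
Hence every string is accepted by R iff it is accepted by S, and the two languages coincide.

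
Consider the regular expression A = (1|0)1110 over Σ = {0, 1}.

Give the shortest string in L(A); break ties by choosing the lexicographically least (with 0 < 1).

By inspection of the expression, no string of length less than 5 matches, and 01110 is the lexicographically first match of length 5.

01110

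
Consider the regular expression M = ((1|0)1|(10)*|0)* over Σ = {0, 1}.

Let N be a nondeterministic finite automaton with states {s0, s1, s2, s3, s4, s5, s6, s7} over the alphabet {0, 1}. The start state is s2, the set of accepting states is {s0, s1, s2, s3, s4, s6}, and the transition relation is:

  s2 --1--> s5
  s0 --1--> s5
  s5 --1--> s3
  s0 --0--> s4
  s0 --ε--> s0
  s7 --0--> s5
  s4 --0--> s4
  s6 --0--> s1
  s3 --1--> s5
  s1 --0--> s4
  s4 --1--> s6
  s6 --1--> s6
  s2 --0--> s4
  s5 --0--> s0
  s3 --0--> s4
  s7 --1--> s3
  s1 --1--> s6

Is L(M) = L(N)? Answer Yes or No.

Yes

Converting the expression M to a DFA (subset construction, then merging equivalent states) gives the minimal DFA with states {m0, m1, m2}, start state m0, accepting states {m0, m1} and transitions m0: 0→m1, 1→m2; m1: 0→m1, 1→m1; m2: 0→m0, 1→m0.
Exploring the product automaton M × N from the start pair (m0, s2), following both machines on each input symbol, reaches 7 state pairs: (m0, s2), (m1, s4), (m2, s5), (m1, s6), (m0, s0), (m0, s3), (m1, s1).
M accepts in {m0, m1} and N accepts in {s0, s1, s2, s3, s4, s6}. In every reachable pair the two components are either both accepting — (m0, s2), (m1, s4), (m1, s6), (m0, s0), (m0, s3), (m1, s1) — or both non-accepting, so no string is accepted by exactly one of the machines: L(M) \ L(N) and L(N) \ L(M) are both empty.
Hence every string is accepted by M iff it is accepted by N, and the two languages coincide.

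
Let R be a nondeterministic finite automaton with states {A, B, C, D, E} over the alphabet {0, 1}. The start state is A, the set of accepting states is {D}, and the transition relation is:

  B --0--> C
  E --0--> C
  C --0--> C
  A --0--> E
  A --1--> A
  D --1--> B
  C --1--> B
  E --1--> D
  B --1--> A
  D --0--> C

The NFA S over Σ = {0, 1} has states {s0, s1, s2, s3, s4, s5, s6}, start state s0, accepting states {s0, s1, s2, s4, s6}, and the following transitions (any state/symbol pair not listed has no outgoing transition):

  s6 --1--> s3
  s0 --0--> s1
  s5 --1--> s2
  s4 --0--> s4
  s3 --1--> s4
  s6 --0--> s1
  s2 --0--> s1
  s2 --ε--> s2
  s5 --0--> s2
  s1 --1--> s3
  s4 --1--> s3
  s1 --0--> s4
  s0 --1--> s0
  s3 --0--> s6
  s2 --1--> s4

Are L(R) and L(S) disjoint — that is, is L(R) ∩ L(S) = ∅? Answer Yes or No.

Exploring the product automaton R × S from the start pair (A, s0), following both machines on each input symbol, reaches 12 state pairs: (A, s0), (E, s1), (C, s4), (D, s3), (B, s3), (C, s6), (B, s4), (A, s4), (C, s1), (A, s3), (E, s4), (E, s6).
R accepts in {D} and S accepts in {s0, s1, s2, s4, s6}; no reachable pair has both components accepting, so no string drives both machines to acceptance simultaneously and L(R) ∩ L(S) = ∅.
So no string is accepted by both, and the intersection is empty.

Yes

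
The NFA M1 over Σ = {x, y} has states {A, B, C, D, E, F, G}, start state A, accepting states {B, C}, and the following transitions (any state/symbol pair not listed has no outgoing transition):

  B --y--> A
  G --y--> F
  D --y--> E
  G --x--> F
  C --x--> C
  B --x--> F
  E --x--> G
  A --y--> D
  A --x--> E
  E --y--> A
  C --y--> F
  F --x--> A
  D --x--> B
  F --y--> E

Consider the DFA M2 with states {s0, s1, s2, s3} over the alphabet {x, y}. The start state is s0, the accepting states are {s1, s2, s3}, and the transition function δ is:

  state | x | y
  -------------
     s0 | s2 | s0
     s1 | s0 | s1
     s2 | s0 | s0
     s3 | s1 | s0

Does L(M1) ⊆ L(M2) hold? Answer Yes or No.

Exploring the product automaton M1 × M2 from the start pair (A, s0), following both machines on each input symbol, reaches 10 state pairs: (A, s0), (E, s2), (D, s0), (G, s0), (B, s2), (E, s0), (F, s2), (F, s0), (G, s2), (A, s2).
M1 accepts in {B, C} and M2 accepts in {s1, s2, s3}. The reachable pairs whose M1-component is accepting are (B, s2); in each of them the M2-component is accepting too, so the product for L(M1) \ L(M2) (M1-component accepting, M2-component rejecting) has no reachable accepting pair and the difference is empty.
Hence every string in L(M1) is also in L(M2).

Yes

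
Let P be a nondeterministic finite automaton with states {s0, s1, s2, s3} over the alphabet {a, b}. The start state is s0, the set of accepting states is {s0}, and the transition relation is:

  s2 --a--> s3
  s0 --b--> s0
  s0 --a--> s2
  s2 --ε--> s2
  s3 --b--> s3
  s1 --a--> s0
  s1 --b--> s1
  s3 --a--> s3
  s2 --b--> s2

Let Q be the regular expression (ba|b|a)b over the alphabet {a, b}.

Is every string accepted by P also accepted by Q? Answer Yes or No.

No

The empty string ε is in L(P) but not in L(Q).
So L(P) ⊄ L(Q).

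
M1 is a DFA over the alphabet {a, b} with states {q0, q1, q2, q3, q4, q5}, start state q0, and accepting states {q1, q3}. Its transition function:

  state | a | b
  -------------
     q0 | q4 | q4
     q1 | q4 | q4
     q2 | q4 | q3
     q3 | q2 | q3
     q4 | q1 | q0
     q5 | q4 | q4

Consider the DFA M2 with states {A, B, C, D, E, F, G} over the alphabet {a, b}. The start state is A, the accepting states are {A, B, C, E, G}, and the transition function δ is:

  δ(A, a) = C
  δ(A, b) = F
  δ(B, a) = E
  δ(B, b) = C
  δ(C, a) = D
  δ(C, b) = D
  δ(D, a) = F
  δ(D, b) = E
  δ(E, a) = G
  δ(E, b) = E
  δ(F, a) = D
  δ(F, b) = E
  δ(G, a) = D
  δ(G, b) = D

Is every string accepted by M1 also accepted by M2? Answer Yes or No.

The string aa is in L(M1) but not in L(M2).
So L(M1) ⊄ L(M2).

No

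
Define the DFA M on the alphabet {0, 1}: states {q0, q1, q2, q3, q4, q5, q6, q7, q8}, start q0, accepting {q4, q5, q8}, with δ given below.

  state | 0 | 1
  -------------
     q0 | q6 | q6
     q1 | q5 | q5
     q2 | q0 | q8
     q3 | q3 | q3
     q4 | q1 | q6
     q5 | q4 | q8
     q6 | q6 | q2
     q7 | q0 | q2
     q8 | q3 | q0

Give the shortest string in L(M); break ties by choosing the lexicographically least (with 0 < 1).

011

A breadth-first search from q0 reaches an accepting state first via the path q0 → q6 → q2 → q8 on input 011.
No string of length < 3 is accepted (BFS exhausts all shorter strings without reaching an accepting state), and 011 is the lexicographically least accepting string of length 3.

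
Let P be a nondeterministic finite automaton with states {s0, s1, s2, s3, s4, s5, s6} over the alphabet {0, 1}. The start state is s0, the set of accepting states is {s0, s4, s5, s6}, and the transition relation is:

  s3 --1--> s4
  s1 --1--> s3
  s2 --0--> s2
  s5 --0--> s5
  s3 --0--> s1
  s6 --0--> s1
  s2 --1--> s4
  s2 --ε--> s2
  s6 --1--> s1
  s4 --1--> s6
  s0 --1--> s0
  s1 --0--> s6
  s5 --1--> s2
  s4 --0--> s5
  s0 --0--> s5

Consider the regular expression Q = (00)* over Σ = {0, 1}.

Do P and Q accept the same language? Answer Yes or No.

The string 0 is accepted by P but rejected by Q.
So L(P) ≠ L(Q).

No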